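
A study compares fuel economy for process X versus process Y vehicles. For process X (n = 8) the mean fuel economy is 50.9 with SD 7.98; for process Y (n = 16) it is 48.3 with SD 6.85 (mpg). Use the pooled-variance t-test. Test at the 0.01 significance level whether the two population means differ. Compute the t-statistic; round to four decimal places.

0.8306

Let group 1 = process X, group 2 = process Y. H0: μ_1 = μ_2; H1: μ_1 ≠ μ_2 (two-sample pooled-variance t-test, two-sided).
s_p² = [(8−1)·7.98² + (16−1)·6.85²]/(8+16−2) = 52.2546
t = (50.9 − 48.3)/√[52.2546·(1/8 + 1/16)] = 0.8306
df = n₁ + n₂ − 2 = 22
Two-sided p-value ≈ 0.415
Since p ≈ 0.415 > α = 0.01, fail to reject H0; the data do not provide sufficient evidence against H0.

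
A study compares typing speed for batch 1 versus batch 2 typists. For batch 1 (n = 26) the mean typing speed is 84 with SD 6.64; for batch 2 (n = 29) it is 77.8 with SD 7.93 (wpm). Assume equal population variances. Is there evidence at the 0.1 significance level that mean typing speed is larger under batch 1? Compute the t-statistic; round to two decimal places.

Let group 1 = batch 1, group 2 = batch 2. H0: μ_1 = μ_2; H1: μ_1 > μ_2 (two-sample pooled-variance t-test, right-tailed).
s_p² = [(26−1)·6.64² + (29−1)·7.93²]/(26+29−2) = 54.0192
t = (84 − 77.8)/√[54.0192·(1/26 + 1/29)] = 3.12
df = n₁ + n₂ − 2 = 53
p-value = P(T ≥ 3.12) ≈ 0.001
Since p ≈ 0.001 < α = 0.1, reject H0; the data support H1.

3.12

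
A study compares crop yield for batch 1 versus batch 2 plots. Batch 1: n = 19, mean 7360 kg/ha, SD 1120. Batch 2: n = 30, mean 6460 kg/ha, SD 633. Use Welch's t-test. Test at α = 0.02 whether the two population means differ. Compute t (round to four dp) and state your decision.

Let group 1 = batch 1, group 2 = batch 2. H0: μ_1 = μ_2; H1: μ_1 ≠ μ_2 (Welch's two-sample t-test, two-sided).
t = (x̄_1 − x̄_2)/√(s_1²/n_1 + s_2²/n_2) = (7360 − 6460)/√(1120²/19 + 633²/30) = 3.1944
Welch–Satterthwaite df ≈ 25.38
Two-sided p-value ≈ 0.004
Since p ≈ 0.004 < α = 0.02, reject H0; the evidence is statistically significant.

t = 3.1944; reject H0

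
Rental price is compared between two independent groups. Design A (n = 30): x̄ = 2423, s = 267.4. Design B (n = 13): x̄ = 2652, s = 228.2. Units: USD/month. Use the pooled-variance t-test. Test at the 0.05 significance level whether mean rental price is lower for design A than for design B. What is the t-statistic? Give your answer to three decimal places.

-2.688

Let group 1 = design A, group 2 = design B. H0: μ_1 = μ_2; H1: μ_1 < μ_2 (two-sample pooled-variance t-test, left-tailed).
s_p² = [(30−1)·267.4² + (13−1)·228.2²]/(30+13−2) = 65816.7
t = (2423 − 2652)/√[65816.7·(1/30 + 1/13)] = -2.688
df = n₁ + n₂ − 2 = 41
p-value = P(T ≤ -2.688) ≈ 0.0052
Since p ≈ 0.0052 < α = 0.05, reject H0; the data support H1.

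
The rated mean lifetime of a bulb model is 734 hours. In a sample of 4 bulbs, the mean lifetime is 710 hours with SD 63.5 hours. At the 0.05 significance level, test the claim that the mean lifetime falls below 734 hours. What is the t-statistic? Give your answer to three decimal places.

H0: μ = 734; H1: μ < 734 (one-sample t-test, left-tailed).
t = (x̄ − μ₀)/(s/√n) = (710 − 734)/(63.5/√4) = -0.756
df = n − 1 = 3
p-value = P(T ≤ -0.756) ≈ 0.2523
Since p ≈ 0.2523 > α = 0.05, fail to reject H0; the data do not provide sufficient evidence against H0.

-0.756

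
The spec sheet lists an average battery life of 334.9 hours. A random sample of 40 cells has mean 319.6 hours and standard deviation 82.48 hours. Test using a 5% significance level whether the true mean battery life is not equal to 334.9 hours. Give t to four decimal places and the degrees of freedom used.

t = -1.1732, df = 39

H0: μ = 334.9; H1: μ ≠ 334.9 (one-sample t-test, two-sided).
t = (x̄ − μ₀)/(s/√n) = (319.6 − 334.9)/(82.48/√40) = -1.1732
df = n − 1 = 39
Two-sided p-value ≈ 0.2478
Since p ≈ 0.2478 > α = 0.05, fail to reject H0; the data do not provide sufficient evidence against H0.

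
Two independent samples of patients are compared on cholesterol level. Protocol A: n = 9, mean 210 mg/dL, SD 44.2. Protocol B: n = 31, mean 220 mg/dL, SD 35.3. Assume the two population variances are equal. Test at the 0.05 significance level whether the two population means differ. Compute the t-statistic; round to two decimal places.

Let group 1 = protocol A, group 2 = protocol B. H0: μ_1 = μ_2; H1: μ_1 ≠ μ_2 (two-sample pooled-variance t-test, two-sided).
s_p² = [(9−1)·44.2² + (31−1)·35.3²]/(9+31−2) = 1395.05
t = (210 − 220)/√[1395.05·(1/9 + 1/31)] = -0.71
df = n₁ + n₂ − 2 = 38
Two-sided p-value ≈ 0.484
Since p ≈ 0.484 > α = 0.05, fail to reject H0; the evidence is not statistically significant.

-0.71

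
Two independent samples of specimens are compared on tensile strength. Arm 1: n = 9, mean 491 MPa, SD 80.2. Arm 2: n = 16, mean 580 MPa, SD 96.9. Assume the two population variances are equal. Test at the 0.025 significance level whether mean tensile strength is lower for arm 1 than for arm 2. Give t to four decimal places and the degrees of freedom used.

Let group 1 = arm 1, group 2 = arm 2. H0: μ_1 = μ_2; H1: μ_1 < μ_2 (two-sample pooled-variance t-test, left-tailed).
s_p² = [(9−1)·80.2² + (16−1)·96.9²]/(9+16−2) = 8360.89
t = (491 − 580)/√[8360.89·(1/9 + 1/16)] = -2.3360
df = n₁ + n₂ − 2 = 23
p-value = P(T ≤ -2.3360) ≈ 0.014
Since p ≈ 0.014 < α = 0.025, reject H0; the evidence is statistically significant.

t = -2.3360, df = 23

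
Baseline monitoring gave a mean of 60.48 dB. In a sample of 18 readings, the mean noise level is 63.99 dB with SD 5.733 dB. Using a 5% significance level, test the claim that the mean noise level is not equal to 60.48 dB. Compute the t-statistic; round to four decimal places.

H0: μ = 60.48; H1: μ ≠ 60.48 (one-sample t-test, two-sided).
t = (x̄ − μ₀)/(s/√n) = (63.99 − 60.48)/(5.733/√18) = 2.5975
df = n − 1 = 17
Two-sided p-value ≈ 0.0188
Since p ≈ 0.0188 < α = 0.05, reject H0; the evidence is statistically significant.

2.5975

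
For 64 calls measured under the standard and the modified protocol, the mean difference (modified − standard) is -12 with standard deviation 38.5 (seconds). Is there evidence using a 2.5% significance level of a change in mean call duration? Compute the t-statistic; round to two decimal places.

-2.49

H0: μ_d = 0; H1: μ_d ≠ 0 (paired t-test on the differences, two-sided).
t = d̄/(s_d/√n) = -12/(38.5/√64) = -2.49
df = n − 1 = 63
Two-sided p-value ≈ 0.0153
Since p ≈ 0.0153 < α = 0.025, reject H0; the data support H1.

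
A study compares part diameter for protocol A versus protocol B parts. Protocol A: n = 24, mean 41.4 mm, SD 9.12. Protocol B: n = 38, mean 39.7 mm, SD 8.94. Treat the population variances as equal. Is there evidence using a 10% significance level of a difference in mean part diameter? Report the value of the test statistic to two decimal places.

0.72

Let group 1 = protocol A, group 2 = protocol B. H0: μ_1 = μ_2; H1: μ_1 ≠ μ_2 (two-sample pooled-variance t-test, two-sided).
s_p² = [(24−1)·9.12² + (38−1)·8.94²]/(24+38−2) = 81.1697
t = (41.4 − 39.7)/√[81.1697·(1/24 + 1/38)] = 0.72
df = n₁ + n₂ − 2 = 60
Two-sided p-value ≈ 0.472
Since p ≈ 0.472 > α = 0.1, fail to reject H0; the data do not provide sufficient evidence against H0.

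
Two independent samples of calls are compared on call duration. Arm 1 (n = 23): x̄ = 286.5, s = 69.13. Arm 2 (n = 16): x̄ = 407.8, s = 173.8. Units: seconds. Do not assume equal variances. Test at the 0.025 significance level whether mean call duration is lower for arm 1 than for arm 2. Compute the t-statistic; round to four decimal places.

-2.6497

Let group 1 = arm 1, group 2 = arm 2. H0: μ_1 = μ_2; H1: μ_1 < μ_2 (Welch's two-sample t-test, left-tailed).
t = (x̄_1 − x̄_2)/√(s_1²/n_1 + s_2²/n_2) = (286.5 − 407.8)/√(69.13²/23 + 173.8²/16) = -2.6497
Welch–Satterthwaite df ≈ 18.33
p-value = P(T ≤ -2.6497) ≈ 0.008
Since p ≈ 0.008 < α = 0.025, reject H0; the data support H1.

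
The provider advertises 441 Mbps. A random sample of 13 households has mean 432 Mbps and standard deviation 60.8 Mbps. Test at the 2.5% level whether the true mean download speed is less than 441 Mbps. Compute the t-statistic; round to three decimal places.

-0.534

H0: μ = 441; H1: μ < 441 (one-sample t-test, left-tailed).
t = (x̄ − μ₀)/(s/√n) = (432 − 441)/(60.8/√13) = -0.534
df = n − 1 = 12
p-value = P(T ≤ -0.534) ≈ 0.3016
Since p ≈ 0.3016 > α = 0.025, fail to reject H0; the evidence is not statistically significant.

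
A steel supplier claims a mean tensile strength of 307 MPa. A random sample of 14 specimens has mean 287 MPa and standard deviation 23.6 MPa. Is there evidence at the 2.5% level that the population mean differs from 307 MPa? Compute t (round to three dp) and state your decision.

t = -3.171; reject H0

H0: μ = 307; H1: μ ≠ 307 (one-sample t-test, two-sided).
t = (x̄ − μ₀)/(s/√n) = (287 − 307)/(23.6/√14) = -3.171
df = n − 1 = 13
Two-sided p-value ≈ 0.0074
Since p ≈ 0.0074 < α = 0.025, reject H0; the data support H1.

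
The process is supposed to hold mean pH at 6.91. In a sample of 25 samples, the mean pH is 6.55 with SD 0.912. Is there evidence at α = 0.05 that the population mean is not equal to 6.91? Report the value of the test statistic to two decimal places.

H0: μ = 6.91; H1: μ ≠ 6.91 (one-sample t-test, two-sided).
t = (x̄ − μ₀)/(s/√n) = (6.55 − 6.91)/(0.912/√25) = -1.97
df = n − 1 = 24
Two-sided p-value ≈ 0.060
Since p ≈ 0.060 > α = 0.05, fail to reject H0; the evidence is not statistically significant.

-1.97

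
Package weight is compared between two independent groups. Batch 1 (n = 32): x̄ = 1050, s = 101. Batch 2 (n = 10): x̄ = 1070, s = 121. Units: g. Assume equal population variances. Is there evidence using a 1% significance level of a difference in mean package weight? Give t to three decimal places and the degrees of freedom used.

Let group 1 = batch 1, group 2 = batch 2. H0: μ_1 = μ_2; H1: μ_1 ≠ μ_2 (two-sample pooled-variance t-test, two-sided).
s_p² = [(32−1)·101² + (10−1)·121²]/(32+10−2) = 11200
t = (1050 − 1070)/√[11200·(1/32 + 1/10)] = -0.522
df = n₁ + n₂ − 2 = 40
Two-sided p-value ≈ 0.605
Since p ≈ 0.605 > α = 0.01, fail to reject H0; the data do not provide sufficient evidence against H0.

t = -0.522, df = 40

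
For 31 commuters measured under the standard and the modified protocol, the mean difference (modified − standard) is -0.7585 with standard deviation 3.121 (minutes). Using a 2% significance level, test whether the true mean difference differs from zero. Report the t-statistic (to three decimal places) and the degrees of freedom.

t = -1.353, df = 30

H0: μ_d = 0; H1: μ_d ≠ 0 (paired t-test on the differences, two-sided).
t = d̄/(s_d/√n) = -0.7585/(3.121/√31) = -1.353
df = n − 1 = 30
Two-sided p-value ≈ 0.1861
Since p ≈ 0.1861 > α = 0.02, fail to reject H0; the evidence is not statistically significant.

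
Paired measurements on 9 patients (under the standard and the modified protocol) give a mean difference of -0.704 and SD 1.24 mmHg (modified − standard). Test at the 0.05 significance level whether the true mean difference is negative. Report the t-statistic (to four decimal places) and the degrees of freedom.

t = -1.7032, df = 8

H0: μ_d = 0; H1: μ_d < 0 (paired t-test on the differences, left-tailed).
t = d̄/(s_d/√n) = -0.704/(1.24/√9) = -1.7032
df = n − 1 = 8
p-value = P(T ≤ -1.7032) ≈ 0.0635
Since p ≈ 0.0635 > α = 0.05, fail to reject H0; the data do not provide sufficient evidence against H0.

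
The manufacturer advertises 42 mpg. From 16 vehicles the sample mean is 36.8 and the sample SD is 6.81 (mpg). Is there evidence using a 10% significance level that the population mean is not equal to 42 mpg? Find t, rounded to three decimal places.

-3.054

H0: μ = 42; H1: μ ≠ 42 (one-sample t-test, two-sided).
t = (x̄ − μ₀)/(s/√n) = (36.8 − 42)/(6.81/√16) = -3.054
df = n − 1 = 15
Two-sided p-value ≈ 0.0080
Since p ≈ 0.0080 < α = 0.1, reject H0; the data support H1.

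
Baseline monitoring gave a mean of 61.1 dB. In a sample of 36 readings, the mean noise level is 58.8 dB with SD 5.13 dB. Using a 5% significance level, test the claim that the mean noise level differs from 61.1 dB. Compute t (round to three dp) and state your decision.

t = -2.690; reject H0

H0: μ = 61.1; H1: μ ≠ 61.1 (one-sample t-test, two-sided).
t = (x̄ − μ₀)/(s/√n) = (58.8 − 61.1)/(5.13/√36) = -2.690
df = n − 1 = 35
Two-sided p-value ≈ 0.011
Since p ≈ 0.011 < α = 0.05, reject H0; the evidence is statistically significant.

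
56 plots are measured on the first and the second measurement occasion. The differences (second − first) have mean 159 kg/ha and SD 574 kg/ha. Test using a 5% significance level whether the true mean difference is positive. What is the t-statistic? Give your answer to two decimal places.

2.07

H0: μ_d = 0; H1: μ_d > 0 (paired t-test on the differences, right-tailed).
t = d̄/(s_d/√n) = 159/(574/√56) = 2.07
df = n − 1 = 55
p-value = P(T ≥ 2.07) ≈ 0.021
Since p ≈ 0.021 < α = 0.05, reject H0; the evidence is statistically significant.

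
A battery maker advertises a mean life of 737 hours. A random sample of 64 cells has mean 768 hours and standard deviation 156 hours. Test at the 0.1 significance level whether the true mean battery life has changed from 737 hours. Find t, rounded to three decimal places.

1.590

H0: μ = 737; H1: μ ≠ 737 (one-sample t-test, two-sided).
t = (x̄ − μ₀)/(s/√n) = (768 − 737)/(156/√64) = 1.590
df = n − 1 = 63
Two-sided p-value ≈ 0.1169
Since p ≈ 0.1169 > α = 0.1, fail to reject H0; the evidence is not statistically significant.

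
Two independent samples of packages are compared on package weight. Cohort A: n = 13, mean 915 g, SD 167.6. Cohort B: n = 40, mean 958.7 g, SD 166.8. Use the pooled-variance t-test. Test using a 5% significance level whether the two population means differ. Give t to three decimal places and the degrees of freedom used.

Let group 1 = cohort A, group 2 = cohort B. H0: μ_1 = μ_2; H1: μ_1 ≠ μ_2 (two-sample pooled-variance t-test, two-sided).
s_p² = [(13−1)·167.6² + (40−1)·166.8²]/(13+40−2) = 27885.2
t = (915 − 958.7)/√[27885.2·(1/13 + 1/40)] = -0.820
df = n₁ + n₂ − 2 = 51
Two-sided p-value ≈ 0.4162
Since p ≈ 0.4162 > α = 0.05, fail to reject H0; the data do not provide sufficient evidence against H0.

t = -0.820, df = 51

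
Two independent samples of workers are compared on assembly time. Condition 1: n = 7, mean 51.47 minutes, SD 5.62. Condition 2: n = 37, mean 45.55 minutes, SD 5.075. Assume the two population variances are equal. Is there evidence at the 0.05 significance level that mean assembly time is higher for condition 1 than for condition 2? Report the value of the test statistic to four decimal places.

2.7855

Let group 1 = condition 1, group 2 = condition 2. H0: μ_1 = μ_2; H1: μ_1 > μ_2 (two-sample pooled-variance t-test, right-tailed).
s_p² = [(7−1)·5.62² + (37−1)·5.075²]/(7+37−2) = 26.5883
t = (51.47 − 45.55)/√[26.5883·(1/7 + 1/37)] = 2.7855
df = n₁ + n₂ − 2 = 42
p-value = P(T ≥ 2.7855) ≈ 0.004
Since p ≈ 0.004 < α = 0.05, reject H0; the data support H1.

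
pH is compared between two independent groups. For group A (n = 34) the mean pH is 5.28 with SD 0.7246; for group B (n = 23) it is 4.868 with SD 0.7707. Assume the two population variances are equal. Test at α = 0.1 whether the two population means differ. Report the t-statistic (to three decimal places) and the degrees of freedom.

Let group 1 = group A, group 2 = group B. H0: μ_1 = μ_2; H1: μ_1 ≠ μ_2 (two-sample pooled-variance t-test, two-sided).
s_p² = [(34−1)·0.7246² + (23−1)·0.7707²]/(34+23−2) = 0.552618
t = (5.28 − 4.868)/√[0.552618·(1/34 + 1/23)] = 2.053
df = n₁ + n₂ − 2 = 55
Two-sided p-value ≈ 0.045
Since p ≈ 0.045 < α = 0.1, reject H0; the evidence is statistically significant.

t = 2.053, df = 55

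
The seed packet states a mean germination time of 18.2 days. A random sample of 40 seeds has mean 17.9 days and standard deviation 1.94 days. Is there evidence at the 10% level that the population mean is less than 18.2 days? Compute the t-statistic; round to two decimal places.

-0.98

H0: μ = 18.2; H1: μ < 18.2 (one-sample t-test, left-tailed).
t = (x̄ − μ₀)/(s/√n) = (17.9 − 18.2)/(1.94/√40) = -0.98
df = n − 1 = 39
p-value = P(T ≤ -0.98) ≈ 0.167
Since p ≈ 0.167 > α = 0.1, fail to reject H0; the data do not provide sufficient evidence against H0.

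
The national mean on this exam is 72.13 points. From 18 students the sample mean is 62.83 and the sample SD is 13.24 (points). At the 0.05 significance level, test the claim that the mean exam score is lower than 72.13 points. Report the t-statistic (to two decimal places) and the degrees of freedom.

t = -2.98, df = 17

H0: μ = 72.13; H1: μ < 72.13 (one-sample t-test, left-tailed).
t = (x̄ − μ₀)/(s/√n) = (62.83 − 72.13)/(13.24/√18) = -2.98
df = n − 1 = 17
p-value = P(T ≤ -2.98) ≈ 0.004
Since p ≈ 0.004 < α = 0.05, reject H0; the evidence is statistically significant.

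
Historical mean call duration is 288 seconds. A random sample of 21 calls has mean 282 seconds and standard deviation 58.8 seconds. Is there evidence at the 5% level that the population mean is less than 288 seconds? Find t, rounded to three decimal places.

H0: μ = 288; H1: μ < 288 (one-sample t-test, left-tailed).
t = (x̄ − μ₀)/(s/√n) = (282 − 288)/(58.8/√21) = -0.468
df = n − 1 = 20
p-value = P(T ≤ -0.468) ≈ 0.323
Since p ≈ 0.323 > α = 0.05, fail to reject H0; the data do not provide sufficient evidence against H0.

-0.468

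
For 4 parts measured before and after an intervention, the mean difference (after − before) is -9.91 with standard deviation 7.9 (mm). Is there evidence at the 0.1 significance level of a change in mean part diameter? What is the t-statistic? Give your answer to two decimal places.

H0: μ_d = 0; H1: μ_d ≠ 0 (paired t-test on the differences, two-sided).
t = d̄/(s_d/√n) = -9.91/(7.9/√4) = -2.51
df = n − 1 = 3
Two-sided p-value ≈ 0.087
Since p ≈ 0.087 < α = 0.1, reject H0; the data support H1.

-2.51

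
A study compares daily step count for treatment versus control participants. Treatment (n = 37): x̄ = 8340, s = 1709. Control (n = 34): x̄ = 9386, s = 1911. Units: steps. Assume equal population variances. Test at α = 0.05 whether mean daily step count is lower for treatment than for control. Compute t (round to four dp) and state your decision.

Let group 1 = treatment, group 2 = control. H0: μ_1 = μ_2; H1: μ_1 < μ_2 (two-sample pooled-variance t-test, left-tailed).
s_p² = [(37−1)·1709² + (34−1)·1911²]/(37+34−2) = 3270400
t = (8340 − 9386)/√[3270400·(1/37 + 1/34)] = -2.4347
df = n₁ + n₂ − 2 = 69
p-value = P(T ≤ -2.4347) ≈ 0.009
Since p ≈ 0.009 < α = 0.05, reject H0; the evidence is statistically significant.

t = -2.4347; reject H0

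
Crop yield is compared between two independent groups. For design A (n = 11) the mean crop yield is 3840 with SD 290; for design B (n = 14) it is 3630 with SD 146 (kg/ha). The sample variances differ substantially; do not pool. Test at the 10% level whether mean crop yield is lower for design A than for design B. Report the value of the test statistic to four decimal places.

Let group 1 = design A, group 2 = design B. H0: μ_1 = μ_2; H1: μ_1 < μ_2 (Welch's two-sample t-test, left-tailed).
t = (x̄_1 − x̄_2)/√(s_1²/n_1 + s_2²/n_2) = (3840 − 3630)/√(290²/11 + 146²/14) = 2.1932
Welch–Satterthwaite df ≈ 13.95
p-value = P(T ≤ 2.1932) ≈ 0.9771
Since p ≈ 0.9771 > α = 0.1, fail to reject H0; the evidence is not statistically significant.

2.1932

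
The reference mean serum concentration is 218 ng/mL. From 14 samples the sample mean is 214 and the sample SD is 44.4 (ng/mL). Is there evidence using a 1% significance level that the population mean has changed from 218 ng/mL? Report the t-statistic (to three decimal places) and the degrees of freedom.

H0: μ = 218; H1: μ ≠ 218 (one-sample t-test, two-sided).
t = (x̄ − μ₀)/(s/√n) = (214 − 218)/(44.4/√14) = -0.337
df = n − 1 = 13
Two-sided p-value ≈ 0.741
Since p ≈ 0.741 > α = 0.01, fail to reject H0; the data do not provide sufficient evidence against H0.

t = -0.337, df = 13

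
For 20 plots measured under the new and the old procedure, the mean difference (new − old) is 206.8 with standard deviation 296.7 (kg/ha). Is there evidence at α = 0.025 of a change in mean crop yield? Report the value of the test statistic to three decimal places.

3.117

H0: μ_d = 0; H1: μ_d ≠ 0 (paired t-test on the differences, two-sided).
t = d̄/(s_d/√n) = 206.8/(296.7/√20) = 3.117
df = n − 1 = 19
Two-sided p-value ≈ 0.0057
Since p ≈ 0.0057 < α = 0.025, reject H0; the evidence is statistically significant.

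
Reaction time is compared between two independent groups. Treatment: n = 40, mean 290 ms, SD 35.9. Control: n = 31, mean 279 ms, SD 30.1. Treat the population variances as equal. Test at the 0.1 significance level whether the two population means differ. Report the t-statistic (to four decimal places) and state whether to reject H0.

t = 1.3722; fail to reject H0

Let group 1 = treatment, group 2 = control. H0: μ_1 = μ_2; H1: μ_1 ≠ μ_2 (two-sample pooled-variance t-test, two-sided).
s_p² = [(40−1)·35.9² + (31−1)·30.1²]/(40+31−2) = 1122.38
t = (290 − 279)/√[1122.38·(1/40 + 1/31)] = 1.3722
df = n₁ + n₂ − 2 = 69
Two-sided p-value ≈ 0.1745
Since p ≈ 0.1745 > α = 0.1, fail to reject H0; the data do not provide sufficient evidence against H0.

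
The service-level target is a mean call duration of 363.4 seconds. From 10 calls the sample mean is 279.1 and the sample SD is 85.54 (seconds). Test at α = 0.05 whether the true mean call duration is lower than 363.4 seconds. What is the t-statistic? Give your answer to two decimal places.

H0: μ = 363.4; H1: μ < 363.4 (one-sample t-test, left-tailed).
t = (x̄ − μ₀)/(s/√n) = (279.1 − 363.4)/(85.54/√10) = -3.12
df = n − 1 = 9
p-value = P(T ≤ -3.12) ≈ 0.0062
Since p ≈ 0.0062 < α = 0.05, reject H0; the evidence is statistically significant.

-3.12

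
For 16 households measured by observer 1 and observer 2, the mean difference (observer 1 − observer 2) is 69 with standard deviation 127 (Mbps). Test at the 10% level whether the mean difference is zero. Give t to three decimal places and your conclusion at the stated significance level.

H0: μ_d = 0; H1: μ_d ≠ 0 (paired t-test on the differences, two-sided).
t = d̄/(s_d/√n) = 69/(127/√16) = 2.173
df = n − 1 = 15
Two-sided p-value ≈ 0.0462
Since p ≈ 0.0462 < α = 0.1, reject H0; the data support H1.

t = 2.173; reject H0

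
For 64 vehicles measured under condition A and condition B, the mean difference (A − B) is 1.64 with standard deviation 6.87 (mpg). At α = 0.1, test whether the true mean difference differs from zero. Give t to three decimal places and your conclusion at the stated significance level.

H0: μ_d = 0; H1: μ_d ≠ 0 (paired t-test on the differences, two-sided).
t = d̄/(s_d/√n) = 1.64/(6.87/√64) = 1.910
df = n − 1 = 63
Two-sided p-value ≈ 0.061
Since p ≈ 0.061 < α = 0.1, reject H0; the evidence is statistically significant.

t = 1.910; reject H0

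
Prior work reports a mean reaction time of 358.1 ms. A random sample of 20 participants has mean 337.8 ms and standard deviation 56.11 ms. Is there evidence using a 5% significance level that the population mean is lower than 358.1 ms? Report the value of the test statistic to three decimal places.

H0: μ = 358.1; H1: μ < 358.1 (one-sample t-test, left-tailed).
t = (x̄ − μ₀)/(s/√n) = (337.8 − 358.1)/(56.11/√20) = -1.618
df = n − 1 = 19
p-value = P(T ≤ -1.618) ≈ 0.0611
Since p ≈ 0.0611 > α = 0.05, fail to reject H0; the data do not provide sufficient evidence against H0.

-1.618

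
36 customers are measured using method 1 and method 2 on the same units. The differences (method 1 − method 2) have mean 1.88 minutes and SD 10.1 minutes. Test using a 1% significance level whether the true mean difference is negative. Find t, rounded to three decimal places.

1.117

H0: μ_d = 0; H1: μ_d < 0 (paired t-test on the differences, left-tailed).
t = d̄/(s_d/√n) = 1.88/(10.1/√36) = 1.117
df = n − 1 = 35
p-value = P(T ≤ 1.117) ≈ 0.864
Since p ≈ 0.864 > α = 0.01, fail to reject H0; the data do not provide sufficient evidence against H0.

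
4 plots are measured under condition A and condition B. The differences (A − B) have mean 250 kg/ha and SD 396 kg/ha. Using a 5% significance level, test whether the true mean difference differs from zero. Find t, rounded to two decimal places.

1.26

H0: μ_d = 0; H1: μ_d ≠ 0 (paired t-test on the differences, two-sided).
t = d̄/(s_d/√n) = 250/(396/√4) = 1.26
df = n − 1 = 3
Two-sided p-value ≈ 0.2959
Since p ≈ 0.2959 > α = 0.05, fail to reject H0; the data do not provide sufficient evidence against H0.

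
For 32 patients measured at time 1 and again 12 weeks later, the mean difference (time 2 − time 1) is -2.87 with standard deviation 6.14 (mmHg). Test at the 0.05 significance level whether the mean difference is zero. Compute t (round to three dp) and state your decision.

t = -2.644; reject H0

H0: μ_d = 0; H1: μ_d ≠ 0 (paired t-test on the differences, two-sided).
t = d̄/(s_d/√n) = -2.87/(6.14/√32) = -2.644
df = n − 1 = 31
Two-sided p-value ≈ 0.013
Since p ≈ 0.013 < α = 0.05, reject H0; the evidence is statistically significant.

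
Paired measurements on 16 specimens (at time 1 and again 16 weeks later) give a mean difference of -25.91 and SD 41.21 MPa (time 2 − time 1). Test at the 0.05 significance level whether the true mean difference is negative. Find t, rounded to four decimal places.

H0: μ_d = 0; H1: μ_d < 0 (paired t-test on the differences, left-tailed).
t = d̄/(s_d/√n) = -25.91/(41.21/√16) = -2.5149
df = n − 1 = 15
p-value = P(T ≤ -2.5149) ≈ 0.0119
Since p ≈ 0.0119 < α = 0.05, reject H0; the data support H1.

-2.5149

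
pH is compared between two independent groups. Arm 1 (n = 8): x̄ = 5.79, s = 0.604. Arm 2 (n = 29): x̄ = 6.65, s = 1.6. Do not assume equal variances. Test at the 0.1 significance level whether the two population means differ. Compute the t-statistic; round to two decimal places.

Let group 1 = arm 1, group 2 = arm 2. H0: μ_1 = μ_2; H1: μ_1 ≠ μ_2 (Welch's two-sample t-test, two-sided).
t = (x̄_1 − x̄_2)/√(s_1²/n_1 + s_2²/n_2) = (5.79 − 6.65)/√(0.604²/8 + 1.6²/29) = -2.35
Welch–Satterthwaite df ≈ 31.15
Two-sided p-value ≈ 0.0253
Since p ≈ 0.0253 < α = 0.1, reject H0; the data support H1.

-2.35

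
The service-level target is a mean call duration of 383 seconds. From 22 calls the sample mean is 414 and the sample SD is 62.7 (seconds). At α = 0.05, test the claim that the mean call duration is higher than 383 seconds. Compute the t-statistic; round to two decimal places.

2.32

H0: μ = 383; H1: μ > 383 (one-sample t-test, right-tailed).
t = (x̄ − μ₀)/(s/√n) = (414 − 383)/(62.7/√22) = 2.32
df = n − 1 = 21
p-value = P(T ≥ 2.32) ≈ 0.0153
Since p ≈ 0.0153 < α = 0.05, reject H0; the data support H1.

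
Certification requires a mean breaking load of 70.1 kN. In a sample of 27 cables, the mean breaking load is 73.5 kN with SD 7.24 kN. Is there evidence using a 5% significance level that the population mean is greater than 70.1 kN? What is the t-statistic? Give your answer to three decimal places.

2.440

H0: μ = 70.1; H1: μ > 70.1 (one-sample t-test, right-tailed).
t = (x̄ − μ₀)/(s/√n) = (73.5 − 70.1)/(7.24/√27) = 2.440
df = n − 1 = 26
p-value = P(T ≥ 2.440) ≈ 0.011
Since p ≈ 0.011 < α = 0.05, reject H0; the evidence is statistically significant.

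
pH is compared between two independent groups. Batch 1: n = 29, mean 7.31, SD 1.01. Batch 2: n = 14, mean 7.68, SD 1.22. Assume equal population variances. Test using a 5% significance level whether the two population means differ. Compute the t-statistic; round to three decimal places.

-1.052

Let group 1 = batch 1, group 2 = batch 2. H0: μ_1 = μ_2; H1: μ_1 ≠ μ_2 (two-sample pooled-variance t-test, two-sided).
s_p² = [(29−1)·1.01² + (14−1)·1.22²]/(29+14−2) = 1.16859
t = (7.31 − 7.68)/√[1.16859·(1/29 + 1/14)] = -1.052
df = n₁ + n₂ − 2 = 41
Two-sided p-value ≈ 0.299
Since p ≈ 0.299 > α = 0.05, fail to reject H0; the evidence is not statistically significant.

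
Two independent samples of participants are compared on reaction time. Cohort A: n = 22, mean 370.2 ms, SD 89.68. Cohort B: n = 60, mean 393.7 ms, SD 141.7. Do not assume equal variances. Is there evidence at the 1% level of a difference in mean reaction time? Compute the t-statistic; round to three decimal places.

-0.888

Let group 1 = cohort A, group 2 = cohort B. H0: μ_1 = μ_2; H1: μ_1 ≠ μ_2 (Welch's two-sample t-test, two-sided).
t = (x̄_1 − x̄_2)/√(s_1²/n_1 + s_2²/n_2) = (370.2 − 393.7)/√(89.68²/22 + 141.7²/60) = -0.888
Welch–Satterthwaite df ≈ 59.34
Two-sided p-value ≈ 0.378
Since p ≈ 0.378 > α = 0.01, fail to reject H0; the evidence is not statistically significant.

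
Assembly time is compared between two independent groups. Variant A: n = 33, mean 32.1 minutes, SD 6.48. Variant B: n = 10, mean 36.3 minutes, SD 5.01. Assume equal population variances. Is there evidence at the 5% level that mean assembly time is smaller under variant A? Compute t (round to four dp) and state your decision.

Let group 1 = variant A, group 2 = variant B. H0: μ_1 = μ_2; H1: μ_1 < μ_2 (two-sample pooled-variance t-test, left-tailed).
s_p² = [(33−1)·6.48² + (10−1)·5.01²]/(33+10−2) = 38.2828
t = (32.1 − 36.3)/√[38.2828·(1/33 + 1/10)] = -1.8805
df = n₁ + n₂ − 2 = 41
p-value = P(T ≤ -1.8805) ≈ 0.034
Since p ≈ 0.034 < α = 0.05, reject H0; the evidence is statistically significant.

t = -1.8805; reject H0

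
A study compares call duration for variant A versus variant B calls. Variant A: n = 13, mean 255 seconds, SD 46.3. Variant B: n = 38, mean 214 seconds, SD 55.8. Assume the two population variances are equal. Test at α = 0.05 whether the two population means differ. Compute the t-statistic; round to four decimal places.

2.3794

Let group 1 = variant A, group 2 = variant B. H0: μ_1 = μ_2; H1: μ_1 ≠ μ_2 (two-sample pooled-variance t-test, two-sided).
s_p² = [(13−1)·46.3² + (38−1)·55.8²]/(13+38−2) = 2876.1
t = (255 − 214)/√[2876.1·(1/13 + 1/38)] = 2.3794
df = n₁ + n₂ − 2 = 49
Two-sided p-value ≈ 0.021
Since p ≈ 0.021 < α = 0.05, reject H0; the evidence is statistically significant.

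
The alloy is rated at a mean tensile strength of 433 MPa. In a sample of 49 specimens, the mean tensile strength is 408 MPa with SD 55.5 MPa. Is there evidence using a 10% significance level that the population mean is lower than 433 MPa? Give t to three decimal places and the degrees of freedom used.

t = -3.153, df = 48

H0: μ = 433; H1: μ < 433 (one-sample t-test, left-tailed).
t = (x̄ − μ₀)/(s/√n) = (408 − 433)/(55.5/√49) = -3.153
df = n − 1 = 48
p-value = P(T ≤ -3.153) ≈ 0.0014
Since p ≈ 0.0014 < α = 0.1, reject H0; the data support H1.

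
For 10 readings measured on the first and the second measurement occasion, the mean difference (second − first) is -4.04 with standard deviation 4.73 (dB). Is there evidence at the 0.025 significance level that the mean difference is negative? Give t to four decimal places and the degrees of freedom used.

H0: μ_d = 0; H1: μ_d < 0 (paired t-test on the differences, left-tailed).
t = d̄/(s_d/√n) = -4.04/(4.73/√10) = -2.7010
df = n − 1 = 9
p-value = P(T ≤ -2.7010) ≈ 0.0122
Since p ≈ 0.0122 < α = 0.025, reject H0; the evidence is statistically significant.

t = -2.7010, df = 9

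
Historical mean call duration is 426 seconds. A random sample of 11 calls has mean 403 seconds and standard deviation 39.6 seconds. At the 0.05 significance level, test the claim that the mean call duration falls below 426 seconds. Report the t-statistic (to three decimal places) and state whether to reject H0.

H0: μ = 426; H1: μ < 426 (one-sample t-test, left-tailed).
t = (x̄ − μ₀)/(s/√n) = (403 − 426)/(39.6/√11) = -1.926
df = n − 1 = 10
p-value = P(T ≤ -1.926) ≈ 0.0415
Since p ≈ 0.0415 < α = 0.05, reject H0; the data support H1.

t = -1.926; reject H0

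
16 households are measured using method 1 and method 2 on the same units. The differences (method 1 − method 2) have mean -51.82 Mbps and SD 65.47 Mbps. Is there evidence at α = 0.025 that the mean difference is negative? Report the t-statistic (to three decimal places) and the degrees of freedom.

H0: μ_d = 0; H1: μ_d < 0 (paired t-test on the differences, left-tailed).
t = d̄/(s_d/√n) = -51.82/(65.47/√16) = -3.166
df = n − 1 = 15
p-value = P(T ≤ -3.166) ≈ 0.0032
Since p ≈ 0.0032 < α = 0.025, reject H0; the evidence is statistically significant.

t = -3.166, df = 15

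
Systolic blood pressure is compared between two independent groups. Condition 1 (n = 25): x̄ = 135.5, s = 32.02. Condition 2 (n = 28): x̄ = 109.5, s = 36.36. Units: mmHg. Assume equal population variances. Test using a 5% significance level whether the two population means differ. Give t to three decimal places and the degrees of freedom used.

Let group 1 = condition 1, group 2 = condition 2. H0: μ_1 = μ_2; H1: μ_1 ≠ μ_2 (two-sample pooled-variance t-test, two-sided).
s_p² = [(25−1)·32.02² + (28−1)·36.36²]/(25+28−2) = 1182.39
t = (135.5 − 109.5)/√[1182.39·(1/25 + 1/28)] = 2.748
df = n₁ + n₂ − 2 = 51
Two-sided p-value ≈ 0.0083
Since p ≈ 0.0083 < α = 0.05, reject H0; the evidence is statistically significant.

t = 2.748, df = 51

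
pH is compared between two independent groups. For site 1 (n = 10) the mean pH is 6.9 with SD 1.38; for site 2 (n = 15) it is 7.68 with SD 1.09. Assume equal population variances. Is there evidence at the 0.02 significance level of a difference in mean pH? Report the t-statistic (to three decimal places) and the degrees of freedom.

Let group 1 = site 1, group 2 = site 2. H0: μ_1 = μ_2; H1: μ_1 ≠ μ_2 (two-sample pooled-variance t-test, two-sided).
s_p² = [(10−1)·1.38² + (15−1)·1.09²]/(10+15−2) = 1.46839
t = (6.9 − 7.68)/√[1.46839·(1/10 + 1/15)] = -1.577
df = n₁ + n₂ − 2 = 23
Two-sided p-value ≈ 0.129
Since p ≈ 0.129 > α = 0.02, fail to reject H0; the evidence is not statistically significant.

t = -1.577, df = 23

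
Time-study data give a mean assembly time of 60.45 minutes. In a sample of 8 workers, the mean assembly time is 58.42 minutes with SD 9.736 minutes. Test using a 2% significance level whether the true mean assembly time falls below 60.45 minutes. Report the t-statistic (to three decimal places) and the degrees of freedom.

H0: μ = 60.45; H1: μ < 60.45 (one-sample t-test, left-tailed).
t = (x̄ − μ₀)/(s/√n) = (58.42 − 60.45)/(9.736/√8) = -0.590
df = n − 1 = 7
p-value = P(T ≤ -0.590) ≈ 0.2869
Since p ≈ 0.2869 > α = 0.02, fail to reject H0; the data do not provide sufficient evidence against H0.

t = -0.590, df = 7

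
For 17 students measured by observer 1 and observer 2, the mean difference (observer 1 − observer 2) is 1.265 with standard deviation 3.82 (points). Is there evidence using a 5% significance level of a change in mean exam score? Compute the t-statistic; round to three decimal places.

1.365

H0: μ_d = 0; H1: μ_d ≠ 0 (paired t-test on the differences, two-sided).
t = d̄/(s_d/√n) = 1.265/(3.82/√17) = 1.365
df = n − 1 = 16
Two-sided p-value ≈ 0.191
Since p ≈ 0.191 > α = 0.05, fail to reject H0; the evidence is not statistically significant.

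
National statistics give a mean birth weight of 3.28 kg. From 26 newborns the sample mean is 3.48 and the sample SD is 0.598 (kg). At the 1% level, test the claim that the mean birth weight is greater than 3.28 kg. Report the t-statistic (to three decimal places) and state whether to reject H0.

H0: μ = 3.28; H1: μ > 3.28 (one-sample t-test, right-tailed).
t = (x̄ − μ₀)/(s/√n) = (3.48 − 3.28)/(0.598/√26) = 1.705
df = n − 1 = 25
p-value = P(T ≥ 1.705) ≈ 0.0503
Since p ≈ 0.0503 > α = 0.01, fail to reject H0; the data do not provide sufficient evidence against H0.

t = 1.705; fail to reject H0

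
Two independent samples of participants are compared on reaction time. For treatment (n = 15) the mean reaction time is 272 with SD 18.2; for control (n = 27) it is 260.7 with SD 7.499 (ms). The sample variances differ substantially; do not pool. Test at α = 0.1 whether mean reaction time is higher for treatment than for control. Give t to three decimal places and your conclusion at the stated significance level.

Let group 1 = treatment, group 2 = control. H0: μ_1 = μ_2; H1: μ_1 > μ_2 (Welch's two-sample t-test, right-tailed).
t = (x̄_1 − x̄_2)/√(s_1²/n_1 + s_2²/n_2) = (272 − 260.7)/√(18.2²/15 + 7.499²/27) = 2.299
Welch–Satterthwaite df ≈ 16.69
p-value = P(T ≥ 2.299) ≈ 0.017
Since p ≈ 0.017 < α = 0.1, reject H0; the data support H1.

t = 2.299; reject H0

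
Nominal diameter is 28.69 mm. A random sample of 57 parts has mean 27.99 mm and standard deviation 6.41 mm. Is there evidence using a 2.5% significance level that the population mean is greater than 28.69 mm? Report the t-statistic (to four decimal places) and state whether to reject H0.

t = -0.8245; fail to reject H0

H0: μ = 28.69; H1: μ > 28.69 (one-sample t-test, right-tailed).
t = (x̄ − μ₀)/(s/√n) = (27.99 − 28.69)/(6.41/√57) = -0.8245
df = n − 1 = 56
p-value = P(T ≥ -0.8245) ≈ 0.7934
Since p ≈ 0.7934 > α = 0.025, fail to reject H0; the evidence is not statistically significant.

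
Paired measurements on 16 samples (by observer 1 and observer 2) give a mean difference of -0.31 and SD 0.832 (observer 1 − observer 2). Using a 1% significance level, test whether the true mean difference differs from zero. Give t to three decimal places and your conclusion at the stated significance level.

H0: μ_d = 0; H1: μ_d ≠ 0 (paired t-test on the differences, two-sided).
t = d̄/(s_d/√n) = -0.31/(0.832/√16) = -1.490
df = n − 1 = 15
Two-sided p-value ≈ 0.157
Since p ≈ 0.157 > α = 0.01, fail to reject H0; the evidence is not statistically significant.

t = -1.490; fail to reject H0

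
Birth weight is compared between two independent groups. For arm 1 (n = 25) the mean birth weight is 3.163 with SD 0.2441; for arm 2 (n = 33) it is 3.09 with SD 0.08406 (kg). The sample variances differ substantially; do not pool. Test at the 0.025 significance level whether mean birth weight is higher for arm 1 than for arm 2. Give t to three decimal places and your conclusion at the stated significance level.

t = 1.432; fail to reject H0

Let group 1 = arm 1, group 2 = arm 2. H0: μ_1 = μ_2; H1: μ_1 > μ_2 (Welch's two-sample t-test, right-tailed).
t = (x̄_1 − x̄_2)/√(s_1²/n_1 + s_2²/n_2) = (3.163 − 3.09)/√(0.2441²/25 + 0.08406²/33) = 1.432
Welch–Satterthwaite df ≈ 28.33
p-value = P(T ≥ 1.432) ≈ 0.0815
Since p ≈ 0.0815 > α = 0.025, fail to reject H0; the data do not provide sufficient evidence against H0.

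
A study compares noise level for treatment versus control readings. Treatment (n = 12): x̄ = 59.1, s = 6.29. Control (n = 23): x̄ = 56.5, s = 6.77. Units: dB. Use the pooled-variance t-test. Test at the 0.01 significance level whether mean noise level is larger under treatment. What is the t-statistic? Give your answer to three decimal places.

1.104

Let group 1 = treatment, group 2 = control. H0: μ_1 = μ_2; H1: μ_1 > μ_2 (two-sample pooled-variance t-test, right-tailed).
s_p² = [(12−1)·6.29² + (23−1)·6.77²]/(12+23−2) = 43.7433
t = (59.1 − 56.5)/√[43.7433·(1/12 + 1/23)] = 1.104
df = n₁ + n₂ − 2 = 33
p-value = P(T ≥ 1.104) ≈ 0.139
Since p ≈ 0.139 > α = 0.01, fail to reject H0; the data do not provide sufficient evidence against H0.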